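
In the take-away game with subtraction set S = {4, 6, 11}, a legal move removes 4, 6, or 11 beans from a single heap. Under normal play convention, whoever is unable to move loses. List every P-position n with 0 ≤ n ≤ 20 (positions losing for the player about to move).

0, 1, 2, 3, 10, 15, 17, 18, 20

G(0) = 0
G(1) = mex{} = 0
G(2) = mex{} = 0
G(3) = mex{} = 0
G(4) = mex{0} = 1
G(5) = mex{0} = 1
G(6) = mex{0,0} = 1
G(7) = mex{0,0} = 1
G(8) = mex{1,0} = 2
G(9) = mex{1,0} = 2
G(10) = mex{1,1} = 0
G(11) = mex{1,1,0} = 2
G(12) = mex{2,1,0} = 3
G(13) = mex{2,1,0} = 3
G(14) = mex{0,2,0} = 1
G(15) = mex{2,2,1} = 0
G(16) = mex{3,0,1} = 2
G(17) = mex{3,2,1} = 0
G(18) = mex{1,3,1} = 0
G(19) = mex{0,3,2} = 1
G(20) = mex{2,1,2} = 0
P-positions are exactly the n with G(n) = 0.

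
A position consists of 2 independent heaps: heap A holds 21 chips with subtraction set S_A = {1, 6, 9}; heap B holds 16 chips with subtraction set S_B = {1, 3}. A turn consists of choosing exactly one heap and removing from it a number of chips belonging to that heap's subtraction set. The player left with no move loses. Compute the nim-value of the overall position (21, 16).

2

Heap A, S = {1, 6, 9}:
n :  0  1  2  3  4  5  6  7  8  9 10 11 12 13 14 15 16 17 18 19 20 21
G :  0  1  0  1  0  1  2  0  1  2  3  2  0  1  0  1  2  0  1  0  1  2
G_A(21) = 2.
Heap B, S = {1, 3}:
G(0) = 0
G(1) = mex{0} = 1
G(2) = mex{1} = 0
G(3) = mex{0,0} = 1
G(4) = mex{1,1} = 0
G(5) = mex{0,0} = 1
G(6) = mex{1,1} = 0
G(7) = mex{0,0} = 1
G(8) = mex{1,1} = 0
G(9) = mex{0,0} = 1
G(10) = mex{1,1} = 0
G(11) = mex{0,0} = 1
G(12) = mex{1,1} = 0
G(13) = mex{0,0} = 1
G(14) = mex{1,1} = 0
G(15) = mex{0,0} = 1
G(16) = mex{1,1} = 0
G_B(16) = 0.
Combined Grundy value = 2 ⊕ 0 = 2.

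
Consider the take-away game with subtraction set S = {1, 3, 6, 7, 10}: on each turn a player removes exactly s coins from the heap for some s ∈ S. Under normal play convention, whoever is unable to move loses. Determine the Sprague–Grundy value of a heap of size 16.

G(0) = 0
G(1) = mex{0} = 1
G(2) = mex{1} = 0
G(3) = mex{0,0} = 1
G(4) = mex{1,1} = 0
G(5) = mex{0,0} = 1
G(6) = mex{1,1,0} = 2
G(7) = mex{2,0,1,0} = 3
G(8) = mex{3,1,0,1} = 2
G(9) = mex{2,2,1,0} = 3
G(10) = mex{3,3,0,1,0} = 2
G(11) = mex{2,2,1,0,1} = 3
G(12) = mex{3,3,2,1,0} = 4
G(13) = mex{4,2,3,2,1} = 0
G(14) = mex{0,3,2,3,0} = 1
G(15) = mex{1,4,3,2,1} = 0
G(16) = mex{0,0,2,3,2} = 1

1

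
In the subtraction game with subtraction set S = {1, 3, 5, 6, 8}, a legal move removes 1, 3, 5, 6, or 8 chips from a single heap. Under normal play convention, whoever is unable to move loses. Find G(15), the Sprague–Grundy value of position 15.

G(0) = 0
G(1) = mex{0} = 1
G(2) = mex{1} = 0
G(3) = mex{0,0} = 1
G(4) = mex{1,1} = 0
G(5) = mex{0,0,0} = 1
G(6) = mex{1,1,1,0} = 2
G(7) = mex{2,0,0,1} = 3
G(8) = mex{3,1,1,0,0} = 2
G(9) = mex{2,2,0,1,1} = 3
G(10) = mex{3,3,1,0,0} = 2
G(11) = mex{2,2,2,1,1} = 0
G(12) = mex{0,3,3,2,0} = 1
G(13) = mex{1,2,2,3,1} = 0
G(14) = mex{0,0,3,2,2} = 1
G(15) = mex{1,1,2,3,3} = 0

0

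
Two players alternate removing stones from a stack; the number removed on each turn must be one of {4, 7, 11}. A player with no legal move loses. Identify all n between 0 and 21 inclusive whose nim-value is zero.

G(0) = 0
G(1) = mex{} = 0
G(2) = mex{} = 0
G(3) = mex{} = 0
G(4) = mex{0} = 1
G(5) = mex{0} = 1
G(6) = mex{0} = 1
G(7) = mex{0,0} = 1
G(8) = mex{1,0} = 2
G(9) = mex{1,0} = 2
G(10) = mex{1,0} = 2
G(11) = mex{1,1,0} = 2
G(12) = mex{2,1,0} = 3
G(13) = mex{2,1,0} = 3
G(14) = mex{2,1,0} = 3
G(15) = mex{2,2,1} = 0
G(16) = mex{3,2,1} = 0
G(17) = mex{3,2,1} = 0
G(18) = mex{3,2,1} = 0
G(19) = mex{0,3,2} = 1
G(20) = mex{0,3,2} = 1
G(21) = mex{0,3,2} = 1
P-positions are exactly the n with G(n) = 0.

0, 1, 2, 3, 15, 16, 17, 18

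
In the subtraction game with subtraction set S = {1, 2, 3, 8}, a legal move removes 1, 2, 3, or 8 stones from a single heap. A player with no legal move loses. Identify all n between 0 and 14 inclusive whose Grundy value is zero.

n :  0  1  2  3  4  5  6  7  8  9 10 11 12 13 14
G :  0  1  2  3  0  1  2  3  4  0  1  2  3  0  1
P-positions are exactly the n with G(n) = 0.

0, 4, 9, 13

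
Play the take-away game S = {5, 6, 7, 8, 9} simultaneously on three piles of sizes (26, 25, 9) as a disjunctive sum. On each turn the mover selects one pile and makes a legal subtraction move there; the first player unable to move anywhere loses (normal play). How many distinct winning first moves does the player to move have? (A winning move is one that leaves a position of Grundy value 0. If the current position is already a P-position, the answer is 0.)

All piles use S = {5, 6, 7, 8, 9}:
n :  0  1  2  3  4  5  6  7  8  9 10 11 12 13 14 15 16 17 18 19 20 21 22 23 24 25 26
G :  0  0  0  0  0  1  1  1  1  1  2  2  2  2  0  0  0  0  0  1  1  1  1  1  2  2  2
Pile A: G(26) = 2.
Pile B: G(25) = 2.
Pile C: G(9) = 1.
Combined Grundy value = 2 ⊕ 2 ⊕ 1 = 1.
A winning move leaves total XOR = 0, i.e. changes one component's Grundy value g to g ⊕ X where X is the current total.
Pile A: need g' = 2⊕1 = 3. Options: 26−5→G=1, 26−6→G=1, 26−7→G=1, 26−8→G=0, 26−9→G=0. Hits: 0.
Pile B: need g' = 2⊕1 = 3. Options: 25−5→G=1, 25−6→G=1, 25−7→G=0, 25−8→G=0, 25−9→G=0. Hits: 0.
Pile C: need g' = 1⊕1 = 0. Options: 9−5→G=0, 9−6→G=0, 9−7→G=0, 9−8→G=0, 9−9→G=0. Hits: 5.

5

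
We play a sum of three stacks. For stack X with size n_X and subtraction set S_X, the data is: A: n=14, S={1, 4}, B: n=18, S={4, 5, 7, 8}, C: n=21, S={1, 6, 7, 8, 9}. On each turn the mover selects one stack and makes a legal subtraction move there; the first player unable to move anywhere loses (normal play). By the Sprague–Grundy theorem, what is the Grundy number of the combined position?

0

Stack A, S = {1, 4}:
G(0) = 0
G(1) = mex{0} = 1
G(2) = mex{1} = 0
G(3) = mex{0} = 1
G(4) = mex{1,0} = 2
G(5) = mex{2,1} = 0
G(6) = mex{0,0} = 1
G(7) = mex{1,1} = 0
G(8) = mex{0,2} = 1
G(9) = mex{1,0} = 2
G(10) = mex{2,1} = 0
G(11) = mex{0,0} = 1
G(12) = mex{1,1} = 0
G(13) = mex{0,2} = 1
G(14) = mex{1,0} = 2
G_A(14) = 2.
Stack B, S = {4, 5, 7, 8}:
G(0) = 0
G(1) = mex{} = 0
G(2) = mex{} = 0
G(3) = mex{} = 0
G(4) = mex{0} = 1
G(5) = mex{0,0} = 1
G(6) = mex{0,0} = 1
G(7) = mex{0,0,0} = 1
G(8) = mex{1,0,0,0} = 2
G(9) = mex{1,1,0,0} = 2
G(10) = mex{1,1,0,0} = 2
G(11) = mex{1,1,1,0} = 2
G(12) = mex{2,1,1,1} = 0
G(13) = mex{2,2,1,1} = 0
G(14) = mex{2,2,1,1} = 0
G(15) = mex{2,2,2,1} = 0
G(16) = mex{0,2,2,2} = 1
G(17) = mex{0,0,2,2} = 1
G(18) = mex{0,0,2,2} = 1
G_B(18) = 1.
Stack C, S = {1, 6, 7, 8, 9}:
G(0) = 0
G(1) = mex{0} = 1
G(2) = mex{1} = 0
G(3) = mex{0} = 1
G(4) = mex{1} = 0
G(5) = mex{0} = 1
G(6) = mex{1,0} = 2
G(7) = mex{2,1,0} = 3
G(8) = mex{3,0,1,0} = 2
G(9) = mex{2,1,0,1,0} = 3
G(10) = mex{3,0,1,0,1} = 2
G(11) = mex{2,1,0,1,0} = 3
G(12) = mex{3,2,1,0,1} = 4
G(13) = mex{4,3,2,1,0} = 5
G(14) = mex{5,2,3,2,1} = 0
G(15) = mex{0,3,2,3,2} = 1
G(16) = mex{1,2,3,2,3} = 0
G(17) = mex{0,3,2,3,2} = 1
G(18) = mex{1,4,3,2,3} = 0
G(19) = mex{0,5,4,3,2} = 1
G(20) = mex{1,0,5,4,3} = 2
G(21) = mex{2,1,0,5,4} = 3
G_C(21) = 3.
Combined Grundy value = 2 ⊕ 1 ⊕ 3 = 0.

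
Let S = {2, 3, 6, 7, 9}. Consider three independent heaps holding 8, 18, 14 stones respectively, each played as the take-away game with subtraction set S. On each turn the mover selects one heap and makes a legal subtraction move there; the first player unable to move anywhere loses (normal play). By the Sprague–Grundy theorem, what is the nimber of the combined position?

7

All heaps use S = {2, 3, 6, 7, 9}:
n :  0  1  2  3  4  5  6  7  8  9 10 11 12 13 14 15 16 17 18
G :  0  0  1  1  2  0  3  1  2  2  3  3  4  0  5  1  4  0  0
Heap A: G(8) = 2.
Heap B: G(18) = 0.
Heap C: G(14) = 5.
Combined Grundy value = 2 ⊕ 0 ⊕ 5 = 7.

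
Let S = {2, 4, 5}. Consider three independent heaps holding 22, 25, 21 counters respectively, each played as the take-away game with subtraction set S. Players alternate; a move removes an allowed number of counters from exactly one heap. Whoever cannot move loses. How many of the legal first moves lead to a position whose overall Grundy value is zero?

3

All heaps use S = {2, 4, 5}:
n :  0  1  2  3  4  5  6  7  8  9 10 11 12 13 14 15 16 17 18 19 20 21 22 23 24 25
G :  0  0  1  1  2  2  3  0  0  1  1  2  2  3  0  0  1  1  2  2  3  0  0  1  1  2
Heap A: G(22) = 0.
Heap B: G(25) = 2.
Heap C: G(21) = 0.
Combined Grundy value = 0 ⊕ 2 ⊕ 0 = 2.
A winning move leaves total XOR = 0, i.e. changes one component's Grundy value g to g ⊕ X where X is the current total.
Heap A: need g' = 0⊕2 = 2. Options: 22−2→G=3, 22−4→G=2, 22−5→G=1. Hits: 1.
Heap B: need g' = 2⊕2 = 0. Options: 25−2→G=1, 25−4→G=0, 25−5→G=3. Hits: 1.
Heap C: need g' = 0⊕2 = 2. Options: 21−2→G=2, 21−4→G=1, 21−5→G=1. Hits: 1.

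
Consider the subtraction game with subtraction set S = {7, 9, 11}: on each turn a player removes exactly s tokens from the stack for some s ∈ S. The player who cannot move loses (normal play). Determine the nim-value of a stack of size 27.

1

n :  0  1  2  3  4  5  6  7  8  9 10 11 12 13 14 15 16 17 18 19 20 21 22 23 24 25 26 27
G :  0  0  0  0  0  0  0  1  1  1  1  1  1  1  2  2  2  2  0  0  0  0  0  0  0  1  1  1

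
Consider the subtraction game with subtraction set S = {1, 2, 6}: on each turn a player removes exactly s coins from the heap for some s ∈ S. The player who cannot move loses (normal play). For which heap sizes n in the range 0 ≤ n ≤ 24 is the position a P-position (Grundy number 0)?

0, 3, 7, 10, 14, 17, 21, 24

n :  0  1  2  3  4  5  6  7  8  9 10 11 12 13 14 15 16 17 18 19 20 21 22 23 24
G :  0  1  2  0  1  2  3  0  1  2  0  1  2  3  0  1  2  0  1  2  3  0  1  2  0
P-positions are exactly the n with G(n) = 0.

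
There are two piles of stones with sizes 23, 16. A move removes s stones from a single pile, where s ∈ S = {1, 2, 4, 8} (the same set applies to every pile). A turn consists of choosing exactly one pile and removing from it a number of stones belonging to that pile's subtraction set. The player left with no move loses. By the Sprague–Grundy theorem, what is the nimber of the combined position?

3

All piles use S = {1, 2, 4, 8}:
G(0) = 0
G(1) = mex{0} = 1
G(2) = mex{1,0} = 2
G(3) = mex{2,1} = 0
G(4) = mex{0,2,0} = 1
G(5) = mex{1,0,1} = 2
G(6) = mex{2,1,2} = 0
G(7) = mex{0,2,0} = 1
G(8) = mex{1,0,1,0} = 2
G(9) = mex{2,1,2,1} = 0
G(10) = mex{0,2,0,2} = 1
G(11) = mex{1,0,1,0} = 2
G(12) = mex{2,1,2,1} = 0
G(13) = mex{0,2,0,2} = 1
G(14) = mex{1,0,1,0} = 2
G(15) = mex{2,1,2,1} = 0
G(16) = mex{0,2,0,2} = 1
G(17) = mex{1,0,1,0} = 2
G(18) = mex{2,1,2,1} = 0
G(19) = mex{0,2,0,2} = 1
G(20) = mex{1,0,1,0} = 2
G(21) = mex{2,1,2,1} = 0
G(22) = mex{0,2,0,2} = 1
G(23) = mex{1,0,1,0} = 2
Pile A: G(23) = 2.
Pile B: G(16) = 1.
Combined Grundy value = 2 ⊕ 1 = 3.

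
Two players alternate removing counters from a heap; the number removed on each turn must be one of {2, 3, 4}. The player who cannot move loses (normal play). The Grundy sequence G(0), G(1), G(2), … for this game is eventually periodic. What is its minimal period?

6

G(0) = 0
G(1) = mex{} = 0
G(2) = mex{0} = 1
G(3) = mex{0,0} = 1
G(4) = mex{1,0,0} = 2
G(5) = mex{1,1,0} = 2
G(6) = mex{2,1,1} = 0
G(7) = mex{2,2,1} = 0
G(8) = mex{0,2,2} = 1
G(9) = mex{0,0,2} = 1
G(10) = mex{1,0,0} = 2
G(11) = mex{1,1,0} = 2
G(12) = mex{2,1,1} = 0
G(13) = mex{2,2,1} = 0
G(14) = mex{0,2,2} = 1
G(n+6) = G(n) holds for n = 0,…,3 (a full window of length max(S) = 4), so the sequence is purely periodic with period 6.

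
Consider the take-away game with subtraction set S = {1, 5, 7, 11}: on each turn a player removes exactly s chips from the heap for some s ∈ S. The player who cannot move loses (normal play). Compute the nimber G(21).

1

G(0) = 0
G(1) = mex{0} = 1
G(2) = mex{1} = 0
G(3) = mex{0} = 1
G(4) = mex{1} = 0
G(5) = mex{0,0} = 1
G(6) = mex{1,1} = 0
G(7) = mex{0,0,0} = 1
G(8) = mex{1,1,1} = 0
G(9) = mex{0,0,0} = 1
G(10) = mex{1,1,1} = 0
G(11) = mex{0,0,0,0} = 1
G(12) = mex{1,1,1,1} = 0
G(13) = mex{0,0,0,0} = 1
G(14) = mex{1,1,1,1} = 0
G(15) = mex{0,0,0,0} = 1
G(16) = mex{1,1,1,1} = 0
G(17) = mex{0,0,0,0} = 1
G(18) = mex{1,1,1,1} = 0
G(19) = mex{0,0,0,0} = 1
G(20) = mex{1,1,1,1} = 0
G(21) = mex{0,0,0,0} = 1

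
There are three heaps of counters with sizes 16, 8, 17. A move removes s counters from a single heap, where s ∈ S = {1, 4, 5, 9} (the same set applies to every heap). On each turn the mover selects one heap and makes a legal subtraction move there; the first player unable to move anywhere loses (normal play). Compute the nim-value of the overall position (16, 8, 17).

All heaps use S = {1, 4, 5, 9}:
G(0) = 0
G(1) = mex{0} = 1
G(2) = mex{1} = 0
G(3) = mex{0} = 1
G(4) = mex{1,0} = 2
G(5) = mex{2,1,0} = 3
G(6) = mex{3,0,1} = 2
G(7) = mex{2,1,0} = 3
G(8) = mex{3,2,1} = 0
G(9) = mex{0,3,2,0} = 1
G(10) = mex{1,2,3,1} = 0
G(11) = mex{0,3,2,0} = 1
G(12) = mex{1,0,3,1} = 2
G(13) = mex{2,1,0,2} = 3
G(14) = mex{3,0,1,3} = 2
G(15) = mex{2,1,0,2} = 3
G(16) = mex{3,2,1,3} = 0
G(17) = mex{0,3,2,0} = 1
Heap A: G(16) = 0.
Heap B: G(8) = 0.
Heap C: G(17) = 1.
Combined Grundy value = 0 ⊕ 0 ⊕ 1 = 1.

1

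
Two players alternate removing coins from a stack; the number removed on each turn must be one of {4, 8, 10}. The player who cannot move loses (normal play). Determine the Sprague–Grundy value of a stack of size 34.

1

G(0) = 0
G(1) = mex{} = 0
G(2) = mex{} = 0
G(3) = mex{} = 0
G(4) = mex{0} = 1
G(5) = mex{0} = 1
G(6) = mex{0} = 1
G(7) = mex{0} = 1
G(8) = mex{1,0} = 2
G(9) = mex{1,0} = 2
G(10) = mex{1,0,0} = 2
G(11) = mex{1,0,0} = 2
G(12) = mex{2,1,0} = 3
G(13) = mex{2,1,0} = 3
G(14) = mex{2,1,1} = 0
G(15) = mex{2,1,1} = 0
G(16) = mex{3,2,1} = 0
G(17) = mex{3,2,1} = 0
G(18) = mex{0,2,2} = 1
G(19) = mex{0,2,2} = 1
G(20) = mex{0,3,2} = 1
G(21) = mex{0,3,2} = 1
G(22) = mex{1,0,3} = 2
G(23) = mex{1,0,3} = 2
G(24) = mex{1,0,0} = 2
G(25) = mex{1,0,0} = 2
G(26) = mex{2,1,0} = 3
G(27) = mex{2,1,0} = 3
G(28) = mex{2,1,1} = 0
G(29) = mex{2,1,1} = 0
G(30) = mex{3,2,1} = 0
G(31) = mex{3,2,1} = 0
G(32) = mex{0,2,2} = 1
G(33) = mex{0,2,2} = 1
G(34) = mex{0,3,2} = 1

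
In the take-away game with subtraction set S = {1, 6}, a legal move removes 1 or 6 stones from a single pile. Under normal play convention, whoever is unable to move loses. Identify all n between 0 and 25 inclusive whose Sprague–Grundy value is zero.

G(0) = 0
G(1) = mex{0} = 1
G(2) = mex{1} = 0
G(3) = mex{0} = 1
G(4) = mex{1} = 0
G(5) = mex{0} = 1
G(6) = mex{1,0} = 2
G(7) = mex{2,1} = 0
G(8) = mex{0,0} = 1
G(9) = mex{1,1} = 0
G(10) = mex{0,0} = 1
G(11) = mex{1,1} = 0
G(12) = mex{0,2} = 1
G(13) = mex{1,0} = 2
G(14) = mex{2,1} = 0
G(15) = mex{0,0} = 1
G(16) = mex{1,1} = 0
G(17) = mex{0,0} = 1
G(18) = mex{1,1} = 0
G(19) = mex{0,2} = 1
G(20) = mex{1,0} = 2
G(21) = mex{2,1} = 0
G(22) = mex{0,0} = 1
G(23) = mex{1,1} = 0
G(24) = mex{0,0} = 1
G(25) = mex{1,1} = 0
P-positions are exactly the n with G(n) = 0.

0, 2, 4, 7, 9, 11, 14, 16, 18, 21, 23, 25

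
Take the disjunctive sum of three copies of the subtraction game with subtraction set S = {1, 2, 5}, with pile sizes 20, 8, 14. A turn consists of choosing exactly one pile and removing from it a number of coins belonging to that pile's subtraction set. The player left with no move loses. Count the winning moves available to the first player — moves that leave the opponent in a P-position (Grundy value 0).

All piles use S = {1, 2, 5}:
n :  0  1  2  3  4  5  6  7  8  9 10 11 12 13 14 15 16 17 18 19 20
G :  0  1  2  0  1  2  0  1  2  0  1  2  0  1  2  0  1  2  0  1  2
Pile A: G(20) = 2.
Pile B: G(8) = 2.
Pile C: G(14) = 2.
Combined Grundy value = 2 ⊕ 2 ⊕ 2 = 2.
A winning move leaves total XOR = 0, i.e. changes one component's Grundy value g to g ⊕ X where X is the current total.
Pile A: need g' = 2⊕2 = 0. Options: 20−1→G=1, 20−2→G=0, 20−5→G=0. Hits: 2.
Pile B: need g' = 2⊕2 = 0. Options: 8−1→G=1, 8−2→G=0, 8−5→G=0. Hits: 2.
Pile C: need g' = 2⊕2 = 0. Options: 14−1→G=1, 14−2→G=0, 14−5→G=0. Hits: 2.

6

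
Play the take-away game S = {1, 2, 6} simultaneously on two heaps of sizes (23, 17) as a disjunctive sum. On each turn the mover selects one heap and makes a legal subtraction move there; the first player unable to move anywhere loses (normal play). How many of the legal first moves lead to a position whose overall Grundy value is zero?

All heaps use S = {1, 2, 6}:
n :  0  1  2  3  4  5  6  7  8  9 10 11 12 13 14 15 16 17 18 19 20 21 22 23
G :  0  1  2  0  1  2  3  0  1  2  0  1  2  3  0  1  2  0  1  2  3  0  1  2
Heap A: G(23) = 2.
Heap B: G(17) = 0.
Combined Grundy value = 2 ⊕ 0 = 2.
A winning move leaves total XOR = 0, i.e. changes one component's Grundy value g to g ⊕ X where X is the current total.
Heap A: need g' = 2⊕2 = 0. Options: 23−1→G=1, 23−2→G=0, 23−6→G=0. Hits: 2.
Heap B: need g' = 0⊕2 = 2. Options: 17−1→G=2, 17−2→G=1, 17−6→G=1. Hits: 1.

3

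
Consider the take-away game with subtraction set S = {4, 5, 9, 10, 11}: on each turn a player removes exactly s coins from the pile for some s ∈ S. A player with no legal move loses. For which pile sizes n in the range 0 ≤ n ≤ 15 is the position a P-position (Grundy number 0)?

n :  0  1  2  3  4  5  6  7  8  9 10 11 12 13 14 15
G :  0  0  0  0  1  1  1  1  2  2  2  2  3  3  3  0
P-positions are exactly the n with G(n) = 0.

0, 1, 2, 3, 15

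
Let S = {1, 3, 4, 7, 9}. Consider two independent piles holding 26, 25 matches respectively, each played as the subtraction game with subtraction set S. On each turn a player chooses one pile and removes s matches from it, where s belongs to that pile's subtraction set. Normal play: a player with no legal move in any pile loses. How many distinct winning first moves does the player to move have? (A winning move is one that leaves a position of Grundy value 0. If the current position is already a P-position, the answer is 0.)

6

All piles use S = {1, 3, 4, 7, 9}:
n :  0  1  2  3  4  5  6  7  8  9 10 11 12 13 14 15 16 17 18 19 20 21 22 23 24 25 26
G :  0  1  0  1  2  3  2  3  0  1  0  1  2  3  2  3  0  1  0  1  2  3  2  3  0  1  0
Pile A: G(26) = 0.
Pile B: G(25) = 1.
Combined Grundy value = 0 ⊕ 1 = 1.
A winning move leaves total XOR = 0, i.e. changes one component's Grundy value g to g ⊕ X where X is the current total.
Pile A: need g' = 0⊕1 = 1. Options: 26−1→G=1, 26−3→G=3, 26−4→G=2, 26−7→G=1, 26−9→G=1. Hits: 3.
Pile B: need g' = 1⊕1 = 0. Options: 25−1→G=0, 25−3→G=2, 25−4→G=3, 25−7→G=0, 25−9→G=0. Hits: 3.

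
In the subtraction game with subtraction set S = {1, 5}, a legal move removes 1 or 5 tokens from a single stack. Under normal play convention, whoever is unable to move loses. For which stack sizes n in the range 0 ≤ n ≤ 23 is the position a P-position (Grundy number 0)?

0, 2, 4, 6, 8, 10, 12, 14, 16, 18, 20, 22

G(0) = 0
G(1) = mex{0} = 1
G(2) = mex{1} = 0
G(3) = mex{0} = 1
G(4) = mex{1} = 0
G(5) = mex{0,0} = 1
G(6) = mex{1,1} = 0
G(7) = mex{0,0} = 1
G(8) = mex{1,1} = 0
G(9) = mex{0,0} = 1
G(10) = mex{1,1} = 0
G(11) = mex{0,0} = 1
G(12) = mex{1,1} = 0
G(13) = mex{0,0} = 1
G(14) = mex{1,1} = 0
G(15) = mex{0,0} = 1
G(16) = mex{1,1} = 0
G(17) = mex{0,0} = 1
G(18) = mex{1,1} = 0
G(19) = mex{0,0} = 1
G(20) = mex{1,1} = 0
G(21) = mex{0,0} = 1
G(22) = mex{1,1} = 0
G(23) = mex{0,0} = 1
P-positions are exactly the n with G(n) = 0.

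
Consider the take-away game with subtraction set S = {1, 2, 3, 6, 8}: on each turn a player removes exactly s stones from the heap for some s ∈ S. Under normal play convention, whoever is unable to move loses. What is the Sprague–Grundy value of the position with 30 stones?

n :  0  1  2  3  4  5  6  7  8  9 10 11 12 13 14 15 16 17 18 19 20 21 22 23 24 25 26 27 28 29 30
G :  0  1  2  3  0  1  2  3  4  0  1  2  3  0  1  2  3  4  0  1  2  3  0  1  2  3  4  0  1  2  3

3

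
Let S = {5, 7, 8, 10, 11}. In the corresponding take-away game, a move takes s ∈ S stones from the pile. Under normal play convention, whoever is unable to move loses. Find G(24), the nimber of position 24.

G(0) = 0
G(1) = mex{} = 0
G(2) = mex{} = 0
G(3) = mex{} = 0
G(4) = mex{} = 0
G(5) = mex{0} = 1
G(6) = mex{0} = 1
G(7) = mex{0,0} = 1
G(8) = mex{0,0,0} = 1
G(9) = mex{0,0,0} = 1
G(10) = mex{1,0,0,0} = 2
G(11) = mex{1,0,0,0,0} = 2
G(12) = mex{1,1,0,0,0} = 2
G(13) = mex{1,1,1,0,0} = 2
G(14) = mex{1,1,1,0,0} = 2
G(15) = mex{2,1,1,1,0} = 3
G(16) = mex{2,1,1,1,1} = 0
G(17) = mex{2,2,1,1,1} = 0
G(18) = mex{2,2,2,1,1} = 0
G(19) = mex{2,2,2,1,1} = 0
G(20) = mex{3,2,2,2,1} = 0
G(21) = mex{0,2,2,2,2} = 1
G(22) = mex{0,3,2,2,2} = 1
G(23) = mex{0,0,3,2,2} = 1
G(24) = mex{0,0,0,2,2} = 1

1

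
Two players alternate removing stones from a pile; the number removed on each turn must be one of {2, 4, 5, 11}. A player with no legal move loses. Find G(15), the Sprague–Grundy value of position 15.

0

n :  0  1  2  3  4  5  6  7  8  9 10 11 12 13 14 15
G :  0  0  1  1  2  2  3  0  0  1  1  2  2  3  0  0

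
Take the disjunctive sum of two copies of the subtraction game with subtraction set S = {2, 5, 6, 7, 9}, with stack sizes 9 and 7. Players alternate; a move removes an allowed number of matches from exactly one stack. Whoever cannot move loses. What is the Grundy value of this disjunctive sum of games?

All stacks use S = {2, 5, 6, 7, 9}:
G(0) = 0
G(1) = mex{} = 0
G(2) = mex{0} = 1
G(3) = mex{0} = 1
G(4) = mex{1} = 0
G(5) = mex{1,0} = 2
G(6) = mex{0,0,0} = 1
G(7) = mex{2,1,0,0} = 3
G(8) = mex{1,1,1,0} = 2
G(9) = mex{3,0,1,1,0} = 2
Stack A: G(9) = 2.
Stack B: G(7) = 3.
Combined Grundy value = 2 ⊕ 3 = 1.

1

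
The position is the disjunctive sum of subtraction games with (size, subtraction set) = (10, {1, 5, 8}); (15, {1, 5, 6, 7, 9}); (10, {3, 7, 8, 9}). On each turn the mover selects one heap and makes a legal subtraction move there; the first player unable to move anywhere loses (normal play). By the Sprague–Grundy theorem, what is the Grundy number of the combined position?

Heap A, S = {1, 5, 8}:
n :  0  1  2  3  4  5  6  7  8  9 10
G :  0  1  0  1  0  1  0  1  2  3  2
G_A(10) = 2.
Heap B, S = {1, 5, 6, 7, 9}:
n :  0  1  2  3  4  5  6  7  8  9 10 11 12 13 14 15
G :  0  1  0  1  0  1  2  3  2  3  2  3  0  1  0  1
G_B(15) = 1.
Heap C, S = {3, 7, 8, 9}:
G(0) = 0
G(1) = mex{} = 0
G(2) = mex{} = 0
G(3) = mex{0} = 1
G(4) = mex{0} = 1
G(5) = mex{0} = 1
G(6) = mex{1} = 0
G(7) = mex{1,0} = 2
G(8) = mex{1,0,0} = 2
G(9) = mex{0,0,0,0} = 1
G(10) = mex{2,1,0,0} = 3
G_C(10) = 3.
Combined Grundy value = 2 ⊕ 1 ⊕ 3 = 0.

0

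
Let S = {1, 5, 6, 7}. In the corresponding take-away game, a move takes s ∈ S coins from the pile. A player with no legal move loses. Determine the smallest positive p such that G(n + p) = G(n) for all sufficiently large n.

12

n :  0  1  2  3  4  5  6  7  8  9 10 11 12 13 14 15 16 17 18 19 20 21 22 23 24 25
G :  0  1  0  1  0  1  2  3  2  3  2  3  0  1  0  1  0  1  2  3  2  3  2  3  0  1
G(n+12) = G(n) holds for n = 0,…,6 (a full window of length max(S) = 7), so the sequence is purely periodic with period 12.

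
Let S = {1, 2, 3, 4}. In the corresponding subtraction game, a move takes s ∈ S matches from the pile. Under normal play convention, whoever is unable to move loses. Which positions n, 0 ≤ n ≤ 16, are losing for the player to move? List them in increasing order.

n :  0  1  2  3  4  5  6  7  8  9 10 11 12 13 14 15 16
G :  0  1  2  3  4  0  1  2  3  4  0  1  2  3  4  0  1
P-positions are exactly the n with G(n) = 0.

0, 5, 10, 15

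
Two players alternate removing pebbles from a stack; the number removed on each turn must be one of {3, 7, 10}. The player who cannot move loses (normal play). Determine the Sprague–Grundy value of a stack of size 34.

0

G(0) = 0
G(1) = mex{} = 0
G(2) = mex{} = 0
G(3) = mex{0} = 1
G(4) = mex{0} = 1
G(5) = mex{0} = 1
G(6) = mex{1} = 0
G(7) = mex{1,0} = 2
G(8) = mex{1,0} = 2
G(9) = mex{0,0} = 1
G(10) = mex{2,1,0} = 3
G(11) = mex{2,1,0} = 3
G(12) = mex{1,1,0} = 2
G(13) = mex{3,0,1} = 2
G(14) = mex{3,2,1} = 0
G(15) = mex{2,2,1} = 0
G(16) = mex{2,1,0} = 3
G(17) = mex{0,3,2} = 1
G(18) = mex{0,3,2} = 1
G(19) = mex{3,2,1} = 0
G(20) = mex{1,2,3} = 0
G(21) = mex{1,0,3} = 2
G(22) = mex{0,0,2} = 1
G(23) = mex{0,3,2} = 1
G(24) = mex{2,1,0} = 3
G(25) = mex{1,1,0} = 2
G(26) = mex{1,0,3} = 2
G(27) = mex{3,0,1} = 2
G(28) = mex{2,2,1} = 0
G(29) = mex{2,1,0} = 3
G(30) = mex{2,1,0} = 3
G(31) = mex{0,3,2} = 1
G(32) = mex{3,2,1} = 0
G(33) = mex{3,2,1} = 0
G(34) = mex{1,2,3} = 0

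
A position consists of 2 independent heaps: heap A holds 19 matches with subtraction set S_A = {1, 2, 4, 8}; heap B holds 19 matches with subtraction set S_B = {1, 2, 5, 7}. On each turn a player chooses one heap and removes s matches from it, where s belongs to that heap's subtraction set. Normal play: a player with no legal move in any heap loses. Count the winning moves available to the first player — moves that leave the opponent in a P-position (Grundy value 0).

0

Heap A, S = {1, 2, 4, 8}:
G(0) = 0
G(1) = mex{0} = 1
G(2) = mex{1,0} = 2
G(3) = mex{2,1} = 0
G(4) = mex{0,2,0} = 1
G(5) = mex{1,0,1} = 2
G(6) = mex{2,1,2} = 0
G(7) = mex{0,2,0} = 1
G(8) = mex{1,0,1,0} = 2
G(9) = mex{2,1,2,1} = 0
G(10) = mex{0,2,0,2} = 1
G(11) = mex{1,0,1,0} = 2
G(12) = mex{2,1,2,1} = 0
G(13) = mex{0,2,0,2} = 1
G(14) = mex{1,0,1,0} = 2
G(15) = mex{2,1,2,1} = 0
G(16) = mex{0,2,0,2} = 1
G(17) = mex{1,0,1,0} = 2
G(18) = mex{2,1,2,1} = 0
G(19) = mex{0,2,0,2} = 1
G_A(19) = 1.
Heap B, S = {1, 2, 5, 7}:
G(0) = 0
G(1) = mex{0} = 1
G(2) = mex{1,0} = 2
G(3) = mex{2,1} = 0
G(4) = mex{0,2} = 1
G(5) = mex{1,0,0} = 2
G(6) = mex{2,1,1} = 0
G(7) = mex{0,2,2,0} = 1
G(8) = mex{1,0,0,1} = 2
G(9) = mex{2,1,1,2} = 0
G(10) = mex{0,2,2,0} = 1
G(11) = mex{1,0,0,1} = 2
G(12) = mex{2,1,1,2} = 0
G(13) = mex{0,2,2,0} = 1
G(14) = mex{1,0,0,1} = 2
G(15) = mex{2,1,1,2} = 0
G(16) = mex{0,2,2,0} = 1
G(17) = mex{1,0,0,1} = 2
G(18) = mex{2,1,1,2} = 0
G(19) = mex{0,2,2,0} = 1
G_B(19) = 1.
Combined Grundy value = 1 ⊕ 1 = 0.
A winning move leaves total XOR = 0, i.e. changes one component's Grundy value g to g ⊕ X where X is the current total.
Heap A: target g' = 1⊕0 = 1, but every legal move changes the Grundy value (mex property), so 0 moves.
Heap B: target g' = 1⊕0 = 1, but every legal move changes the Grundy value (mex property), so 0 moves.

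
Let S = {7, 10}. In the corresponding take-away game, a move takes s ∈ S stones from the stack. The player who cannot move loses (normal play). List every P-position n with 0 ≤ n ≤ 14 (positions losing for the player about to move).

G(0) = 0
G(1) = mex{} = 0
G(2) = mex{} = 0
G(3) = mex{} = 0
G(4) = mex{} = 0
G(5) = mex{} = 0
G(6) = mex{} = 0
G(7) = mex{0} = 1
G(8) = mex{0} = 1
G(9) = mex{0} = 1
G(10) = mex{0,0} = 1
G(11) = mex{0,0} = 1
G(12) = mex{0,0} = 1
G(13) = mex{0,0} = 1
G(14) = mex{1,0} = 2
P-positions are exactly the n with G(n) = 0.

0, 1, 2, 3, 4, 5, 6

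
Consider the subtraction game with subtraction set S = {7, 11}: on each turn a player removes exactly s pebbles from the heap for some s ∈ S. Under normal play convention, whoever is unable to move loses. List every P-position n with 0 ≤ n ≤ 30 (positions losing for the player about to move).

0, 1, 2, 3, 4, 5, 6, 18, 19, 20, 21, 22, 23, 24

G(0) = 0
G(1) = mex{} = 0
G(2) = mex{} = 0
G(3) = mex{} = 0
G(4) = mex{} = 0
G(5) = mex{} = 0
G(6) = mex{} = 0
G(7) = mex{0} = 1
G(8) = mex{0} = 1
G(9) = mex{0} = 1
G(10) = mex{0} = 1
G(11) = mex{0,0} = 1
G(12) = mex{0,0} = 1
G(13) = mex{0,0} = 1
G(14) = mex{1,0} = 2
G(15) = mex{1,0} = 2
G(16) = mex{1,0} = 2
G(17) = mex{1,0} = 2
G(18) = mex{1,1} = 0
G(19) = mex{1,1} = 0
G(20) = mex{1,1} = 0
G(21) = mex{2,1} = 0
G(22) = mex{2,1} = 0
G(23) = mex{2,1} = 0
G(24) = mex{2,1} = 0
G(25) = mex{0,2} = 1
G(26) = mex{0,2} = 1
G(27) = mex{0,2} = 1
G(28) = mex{0,2} = 1
G(29) = mex{0,0} = 1
G(30) = mex{0,0} = 1
P-positions are exactly the n with G(n) = 0.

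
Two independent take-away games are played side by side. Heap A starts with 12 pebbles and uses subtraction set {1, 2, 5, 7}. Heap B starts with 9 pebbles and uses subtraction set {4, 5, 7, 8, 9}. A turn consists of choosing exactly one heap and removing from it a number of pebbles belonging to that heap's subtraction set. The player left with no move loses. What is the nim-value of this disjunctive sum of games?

Heap A, S = {1, 2, 5, 7}:
n :  0  1  2  3  4  5  6  7  8  9 10 11 12
G :  0  1  2  0  1  2  0  1  2  0  1  2  0
G_A(12) = 0.
Heap B, S = {4, 5, 7, 8, 9}:
G(0) = 0
G(1) = mex{} = 0
G(2) = mex{} = 0
G(3) = mex{} = 0
G(4) = mex{0} = 1
G(5) = mex{0,0} = 1
G(6) = mex{0,0} = 1
G(7) = mex{0,0,0} = 1
G(8) = mex{1,0,0,0} = 2
G(9) = mex{1,1,0,0,0} = 2
G_B(9) = 2.
Combined Grundy value = 0 ⊕ 2 = 2.

2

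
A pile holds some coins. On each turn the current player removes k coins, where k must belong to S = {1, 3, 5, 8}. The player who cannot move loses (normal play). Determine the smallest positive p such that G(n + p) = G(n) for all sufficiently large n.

13

G(0) = 0
G(1) = mex{0} = 1
G(2) = mex{1} = 0
G(3) = mex{0,0} = 1
G(4) = mex{1,1} = 0
G(5) = mex{0,0,0} = 1
G(6) = mex{1,1,1} = 0
G(7) = mex{0,0,0} = 1
G(8) = mex{1,1,1,0} = 2
G(9) = mex{2,0,0,1} = 3
G(10) = mex{3,1,1,0} = 2
G(11) = mex{2,2,0,1} = 3
G(12) = mex{3,3,1,0} = 2
G(13) = mex{2,2,2,1} = 0
G(14) = mex{0,3,3,0} = 1
G(15) = mex{1,2,2,1} = 0
G(16) = mex{0,0,3,2} = 1
G(17) = mex{1,1,2,3} = 0
G(18) = mex{0,0,0,2} = 1
G(19) = mex{1,1,1,3} = 0
G(20) = mex{0,0,0,2} = 1
G(21) = mex{1,1,1,0} = 2
G(22) = mex{2,0,0,1} = 3
G(23) = mex{3,1,1,0} = 2
G(24) = mex{2,2,0,1} = 3
G(25) = mex{3,3,1,0} = 2
G(26) = mex{2,2,2,1} = 0
G(27) = mex{0,3,3,0} = 1
G(n+13) = G(n) holds for n = 0,…,7 (a full window of length max(S) = 8), so the sequence is purely periodic with period 13.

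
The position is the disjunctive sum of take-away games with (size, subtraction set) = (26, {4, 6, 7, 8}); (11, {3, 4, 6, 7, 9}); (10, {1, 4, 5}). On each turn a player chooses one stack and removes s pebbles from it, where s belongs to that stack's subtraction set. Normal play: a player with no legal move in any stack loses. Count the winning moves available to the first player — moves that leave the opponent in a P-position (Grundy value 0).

2

Stack A, S = {4, 6, 7, 8}:
G(0) = 0
G(1) = mex{} = 0
G(2) = mex{} = 0
G(3) = mex{} = 0
G(4) = mex{0} = 1
G(5) = mex{0} = 1
G(6) = mex{0,0} = 1
G(7) = mex{0,0,0} = 1
G(8) = mex{1,0,0,0} = 2
G(9) = mex{1,0,0,0} = 2
G(10) = mex{1,1,0,0} = 2
G(11) = mex{1,1,1,0} = 2
G(12) = mex{2,1,1,1} = 0
G(13) = mex{2,1,1,1} = 0
G(14) = mex{2,2,1,1} = 0
G(15) = mex{2,2,2,1} = 0
G(16) = mex{0,2,2,2} = 1
G(17) = mex{0,2,2,2} = 1
G(18) = mex{0,0,2,2} = 1
G(19) = mex{0,0,0,2} = 1
G(20) = mex{1,0,0,0} = 2
G(21) = mex{1,0,0,0} = 2
G(22) = mex{1,1,0,0} = 2
G(23) = mex{1,1,1,0} = 2
G(24) = mex{2,1,1,1} = 0
G(25) = mex{2,1,1,1} = 0
G(26) = mex{2,2,1,1} = 0
G_A(26) = 0.
Stack B, S = {3, 4, 6, 7, 9}:
G(0) = 0
G(1) = mex{} = 0
G(2) = mex{} = 0
G(3) = mex{0} = 1
G(4) = mex{0,0} = 1
G(5) = mex{0,0} = 1
G(6) = mex{1,0,0} = 2
G(7) = mex{1,1,0,0} = 2
G(8) = mex{1,1,0,0} = 2
G(9) = mex{2,1,1,0,0} = 3
G(10) = mex{2,2,1,1,0} = 3
G(11) = mex{2,2,1,1,0} = 3
G_B(11) = 3.
Stack C, S = {1, 4, 5}:
G(0) = 0
G(1) = mex{0} = 1
G(2) = mex{1} = 0
G(3) = mex{0} = 1
G(4) = mex{1,0} = 2
G(5) = mex{2,1,0} = 3
G(6) = mex{3,0,1} = 2
G(7) = mex{2,1,0} = 3
G(8) = mex{3,2,1} = 0
G(9) = mex{0,3,2} = 1
G(10) = mex{1,2,3} = 0
G_C(10) = 0.
Combined Grundy value = 0 ⊕ 3 ⊕ 0 = 3.
A winning move leaves total XOR = 0, i.e. changes one component's Grundy value g to g ⊕ X where X is the current total.
Stack A: need g' = 0⊕3 = 3. Options: 26−4→G=2, 26−6→G=2, 26−7→G=1, 26−8→G=1. Hits: 0.
Stack B: need g' = 3⊕3 = 0. Options: 11−3→G=2, 11−4→G=2, 11−6→G=1, 11−7→G=1, 11−9→G=0. Hits: 1.
Stack C: need g' = 0⊕3 = 3. Options: 10−1→G=1, 10−4→G=2, 10−5→G=3. Hits: 1.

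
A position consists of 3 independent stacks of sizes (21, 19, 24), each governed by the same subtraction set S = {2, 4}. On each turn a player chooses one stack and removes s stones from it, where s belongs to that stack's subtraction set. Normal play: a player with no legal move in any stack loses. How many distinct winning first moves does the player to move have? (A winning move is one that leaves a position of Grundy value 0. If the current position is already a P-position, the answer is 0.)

3

All stacks use S = {2, 4}:
G(0) = 0
G(1) = mex{} = 0
G(2) = mex{0} = 1
G(3) = mex{0} = 1
G(4) = mex{1,0} = 2
G(5) = mex{1,0} = 2
G(6) = mex{2,1} = 0
G(7) = mex{2,1} = 0
G(8) = mex{0,2} = 1
G(9) = mex{0,2} = 1
G(10) = mex{1,0} = 2
G(11) = mex{1,0} = 2
G(12) = mex{2,1} = 0
G(13) = mex{2,1} = 0
G(14) = mex{0,2} = 1
G(15) = mex{0,2} = 1
G(16) = mex{1,0} = 2
G(17) = mex{1,0} = 2
G(18) = mex{2,1} = 0
G(19) = mex{2,1} = 0
G(20) = mex{0,2} = 1
G(21) = mex{0,2} = 1
G(22) = mex{1,0} = 2
G(23) = mex{1,0} = 2
G(24) = mex{2,1} = 0
Stack A: G(21) = 1.
Stack B: G(19) = 0.
Stack C: G(24) = 0.
Combined Grundy value = 1 ⊕ 0 ⊕ 0 = 1.
A winning move leaves total XOR = 0, i.e. changes one component's Grundy value g to g ⊕ X where X is the current total.
Stack A: need g' = 1⊕1 = 0. Options: 21−2→G=0, 21−4→G=2. Hits: 1.
Stack B: need g' = 0⊕1 = 1. Options: 19−2→G=2, 19−4→G=1. Hits: 1.
Stack C: need g' = 0⊕1 = 1. Options: 24−2→G=2, 24−4→G=1. Hits: 1.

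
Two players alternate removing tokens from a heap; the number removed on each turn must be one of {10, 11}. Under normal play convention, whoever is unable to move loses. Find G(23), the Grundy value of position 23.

n :  0  1  2  3  4  5  6  7  8  9 10 11 12 13 14 15 16 17 18 19 20 21 22 23
G :  0  0  0  0  0  0  0  0  0  0  1  1  1  1  1  1  1  1  1  1  2  0  0  0

0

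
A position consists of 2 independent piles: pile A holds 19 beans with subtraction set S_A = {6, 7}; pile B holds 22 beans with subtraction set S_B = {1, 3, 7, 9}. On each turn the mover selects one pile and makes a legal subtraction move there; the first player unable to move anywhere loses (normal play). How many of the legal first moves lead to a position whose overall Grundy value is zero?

5

Pile A, S = {6, 7}:
n :  0  1  2  3  4  5  6  7  8  9 10 11 12 13 14 15 16 17 18 19
G :  0  0  0  0  0  0  1  1  1  1  1  1  2  0  0  0  0  0  0  1
G_A(19) = 1.
Pile B, S = {1, 3, 7, 9}:
n :  0  1  2  3  4  5  6  7  8  9 10 11 12 13 14 15 16 17 18 19 20 21 22
G :  0  1  0  1  0  1  0  1  0  1  0  1  0  1  0  1  0  1  0  1  0  1  0
G_B(22) = 0.
Combined Grundy value = 1 ⊕ 0 = 1.
A winning move leaves total XOR = 0, i.e. changes one component's Grundy value g to g ⊕ X where X is the current total.
Pile A: need g' = 1⊕1 = 0. Options: 19−6→G=0, 19−7→G=2. Hits: 1.
Pile B: need g' = 0⊕1 = 1. Options: 22−1→G=1, 22−3→G=1, 22−7→G=1, 22−9→G=1. Hits: 4.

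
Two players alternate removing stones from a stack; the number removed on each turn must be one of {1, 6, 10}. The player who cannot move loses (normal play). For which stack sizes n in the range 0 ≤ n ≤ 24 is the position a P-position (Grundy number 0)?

G(0) = 0
G(1) = mex{0} = 1
G(2) = mex{1} = 0
G(3) = mex{0} = 1
G(4) = mex{1} = 0
G(5) = mex{0} = 1
G(6) = mex{1,0} = 2
G(7) = mex{2,1} = 0
G(8) = mex{0,0} = 1
G(9) = mex{1,1} = 0
G(10) = mex{0,0,0} = 1
G(11) = mex{1,1,1} = 0
G(12) = mex{0,2,0} = 1
G(13) = mex{1,0,1} = 2
G(14) = mex{2,1,0} = 3
G(15) = mex{3,0,1} = 2
G(16) = mex{2,1,2} = 0
G(17) = mex{0,0,0} = 1
G(18) = mex{1,1,1} = 0
G(19) = mex{0,2,0} = 1
G(20) = mex{1,3,1} = 0
G(21) = mex{0,2,0} = 1
G(22) = mex{1,0,1} = 2
G(23) = mex{2,1,2} = 0
G(24) = mex{0,0,3} = 1
P-positions are exactly the n with G(n) = 0.

0, 2, 4, 7, 9, 11, 16, 18, 20, 23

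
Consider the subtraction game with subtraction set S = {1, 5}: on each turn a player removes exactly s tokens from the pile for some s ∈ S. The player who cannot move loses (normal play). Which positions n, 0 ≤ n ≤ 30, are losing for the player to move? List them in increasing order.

G(0) = 0
G(1) = mex{0} = 1
G(2) = mex{1} = 0
G(3) = mex{0} = 1
G(4) = mex{1} = 0
G(5) = mex{0,0} = 1
G(6) = mex{1,1} = 0
G(7) = mex{0,0} = 1
G(8) = mex{1,1} = 0
G(9) = mex{0,0} = 1
G(10) = mex{1,1} = 0
G(11) = mex{0,0} = 1
G(12) = mex{1,1} = 0
G(13) = mex{0,0} = 1
G(14) = mex{1,1} = 0
G(15) = mex{0,0} = 1
G(16) = mex{1,1} = 0
G(17) = mex{0,0} = 1
G(18) = mex{1,1} = 0
G(19) = mex{0,0} = 1
G(20) = mex{1,1} = 0
G(21) = mex{0,0} = 1
G(22) = mex{1,1} = 0
G(23) = mex{0,0} = 1
G(24) = mex{1,1} = 0
G(25) = mex{0,0} = 1
G(26) = mex{1,1} = 0
G(27) = mex{0,0} = 1
G(28) = mex{1,1} = 0
G(29) = mex{0,0} = 1
G(30) = mex{1,1} = 0
P-positions are exactly the n with G(n) = 0.

0, 2, 4, 6, 8, 10, 12, 14, 16, 18, 20, 22, 24, 26, 28, 30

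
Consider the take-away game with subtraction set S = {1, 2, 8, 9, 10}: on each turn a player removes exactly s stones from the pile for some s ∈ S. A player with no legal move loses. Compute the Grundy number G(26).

3

G(0) = 0
G(1) = mex{0} = 1
G(2) = mex{1,0} = 2
G(3) = mex{2,1} = 0
G(4) = mex{0,2} = 1
G(5) = mex{1,0} = 2
G(6) = mex{2,1} = 0
G(7) = mex{0,2} = 1
G(8) = mex{1,0,0} = 2
G(9) = mex{2,1,1,0} = 3
G(10) = mex{3,2,2,1,0} = 4
G(11) = mex{4,3,0,2,1} = 5
G(12) = mex{5,4,1,0,2} = 3
G(13) = mex{3,5,2,1,0} = 4
G(14) = mex{4,3,0,2,1} = 5
G(15) = mex{5,4,1,0,2} = 3
G(16) = mex{3,5,2,1,0} = 4
G(17) = mex{4,3,3,2,1} = 0
G(18) = mex{0,4,4,3,2} = 1
G(19) = mex{1,0,5,4,3} = 2
G(20) = mex{2,1,3,5,4} = 0
G(21) = mex{0,2,4,3,5} = 1
G(22) = mex{1,0,5,4,3} = 2
G(23) = mex{2,1,3,5,4} = 0
G(24) = mex{0,2,4,3,5} = 1
G(25) = mex{1,0,0,4,3} = 2
G(26) = mex{2,1,1,0,4} = 3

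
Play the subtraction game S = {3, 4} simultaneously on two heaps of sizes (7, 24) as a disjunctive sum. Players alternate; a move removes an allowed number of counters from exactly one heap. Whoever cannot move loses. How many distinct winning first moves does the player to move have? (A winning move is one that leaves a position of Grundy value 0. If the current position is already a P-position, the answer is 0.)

All heaps use S = {3, 4}:
n :  0  1  2  3  4  5  6  7  8  9 10 11 12 13 14 15 16 17 18 19 20 21 22 23 24
G :  0  0  0  1  1  1  2  0  0  0  1  1  1  2  0  0  0  1  1  1  2  0  0  0  1
Heap A: G(7) = 0.
Heap B: G(24) = 1.
Combined Grundy value = 0 ⊕ 1 = 1.
A winning move leaves total XOR = 0, i.e. changes one component's Grundy value g to g ⊕ X where X is the current total.
Heap A: need g' = 0⊕1 = 1. Options: 7−3→G=1, 7−4→G=1. Hits: 2.
Heap B: need g' = 1⊕1 = 0. Options: 24−3→G=0, 24−4→G=2. Hits: 1.

3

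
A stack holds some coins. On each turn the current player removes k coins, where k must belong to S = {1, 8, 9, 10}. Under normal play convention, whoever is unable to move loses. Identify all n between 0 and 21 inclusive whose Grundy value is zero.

0, 2, 4, 6, 17, 19, 21

G(0) = 0
G(1) = mex{0} = 1
G(2) = mex{1} = 0
G(3) = mex{0} = 1
G(4) = mex{1} = 0
G(5) = mex{0} = 1
G(6) = mex{1} = 0
G(7) = mex{0} = 1
G(8) = mex{1,0} = 2
G(9) = mex{2,1,0} = 3
G(10) = mex{3,0,1,0} = 2
G(11) = mex{2,1,0,1} = 3
G(12) = mex{3,0,1,0} = 2
G(13) = mex{2,1,0,1} = 3
G(14) = mex{3,0,1,0} = 2
G(15) = mex{2,1,0,1} = 3
G(16) = mex{3,2,1,0} = 4
G(17) = mex{4,3,2,1} = 0
G(18) = mex{0,2,3,2} = 1
G(19) = mex{1,3,2,3} = 0
G(20) = mex{0,2,3,2} = 1
G(21) = mex{1,3,2,3} = 0
P-positions are exactly the n with G(n) = 0.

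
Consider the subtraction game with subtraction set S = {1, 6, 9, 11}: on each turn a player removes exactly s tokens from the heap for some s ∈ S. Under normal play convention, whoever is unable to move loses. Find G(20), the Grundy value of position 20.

n :  0  1  2  3  4  5  6  7  8  9 10 11 12 13 14 15 16 17 18 19 20
G :  0  1  0  1  0  1  2  0  1  2  3  2  0  1  0  1  2  0  1  0  1

1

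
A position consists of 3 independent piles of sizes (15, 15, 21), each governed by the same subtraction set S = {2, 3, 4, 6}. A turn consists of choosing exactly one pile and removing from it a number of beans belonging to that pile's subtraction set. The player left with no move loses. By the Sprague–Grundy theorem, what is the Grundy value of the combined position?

All piles use S = {2, 3, 4, 6}:
G(0) = 0
G(1) = mex{} = 0
G(2) = mex{0} = 1
G(3) = mex{0,0} = 1
G(4) = mex{1,0,0} = 2
G(5) = mex{1,1,0} = 2
G(6) = mex{2,1,1,0} = 3
G(7) = mex{2,2,1,0} = 3
G(8) = mex{3,2,2,1} = 0
G(9) = mex{3,3,2,1} = 0
G(10) = mex{0,3,3,2} = 1
G(11) = mex{0,0,3,2} = 1
G(12) = mex{1,0,0,3} = 2
G(13) = mex{1,1,0,3} = 2
G(14) = mex{2,1,1,0} = 3
G(15) = mex{2,2,1,0} = 3
G(16) = mex{3,2,2,1} = 0
G(17) = mex{3,3,2,1} = 0
G(18) = mex{0,3,3,2} = 1
G(19) = mex{0,0,3,2} = 1
G(20) = mex{1,0,0,3} = 2
G(21) = mex{1,1,0,3} = 2
Pile A: G(15) = 3.
Pile B: G(15) = 3.
Pile C: G(21) = 2.
Combined Grundy value = 3 ⊕ 3 ⊕ 2 = 2.

2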